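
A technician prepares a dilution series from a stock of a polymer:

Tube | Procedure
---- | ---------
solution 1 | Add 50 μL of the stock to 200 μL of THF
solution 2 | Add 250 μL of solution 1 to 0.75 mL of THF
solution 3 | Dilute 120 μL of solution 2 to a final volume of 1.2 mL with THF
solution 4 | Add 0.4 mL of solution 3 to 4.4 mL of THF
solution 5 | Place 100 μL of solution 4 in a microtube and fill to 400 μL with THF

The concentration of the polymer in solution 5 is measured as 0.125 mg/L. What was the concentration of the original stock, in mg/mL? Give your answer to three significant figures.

1.20 mg/mL

Step 1: 50 μL + 200 μL = 250 μL total → factor 250/50 = 5
Step 2: 250 μL + 0.75 mL = 1000 μL total → factor 1000/250 = 4
Step 3: 120 μL brought to 1.2 mL → factor 1200/120 = 10
Step 4: 0.4 mL + 4.4 mL = 4.8 mL total → factor 4.8/0.4 = 12
Step 5: 100 μL brought to 400 μL → factor 400/100 = 4
Overall dilution factor = 5 × 4 × 10 × 12 × 4 = 9600
Stock = 0.125 mg/L × 9600 = 1200 mg/L = 1.20 mg/mL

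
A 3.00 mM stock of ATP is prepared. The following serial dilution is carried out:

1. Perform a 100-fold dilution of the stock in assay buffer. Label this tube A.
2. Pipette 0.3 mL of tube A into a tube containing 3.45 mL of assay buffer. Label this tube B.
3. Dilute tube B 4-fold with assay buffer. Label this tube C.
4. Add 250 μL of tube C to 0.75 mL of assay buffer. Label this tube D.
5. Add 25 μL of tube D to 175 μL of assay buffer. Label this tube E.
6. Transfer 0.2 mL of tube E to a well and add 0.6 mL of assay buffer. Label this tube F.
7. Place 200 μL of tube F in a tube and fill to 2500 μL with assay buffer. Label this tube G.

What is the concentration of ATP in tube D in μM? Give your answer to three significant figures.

Step 1: 100-fold → factor 100
Step 2: 0.3 mL + 3.45 mL = 3.75 mL total → factor 3.75/0.3 = 12.5
Step 3: 4-fold → factor 4
Step 4: 250 μL + 0.75 mL = 1000 μL total → factor 1000/250 = 4
Dilution factor through tube D = 100 × 12.5 × 4 × 4 = 20000
[tube D] = 3.00 mM / 20000 = 0.0001500 mM = 0.150 μM

0.150 μM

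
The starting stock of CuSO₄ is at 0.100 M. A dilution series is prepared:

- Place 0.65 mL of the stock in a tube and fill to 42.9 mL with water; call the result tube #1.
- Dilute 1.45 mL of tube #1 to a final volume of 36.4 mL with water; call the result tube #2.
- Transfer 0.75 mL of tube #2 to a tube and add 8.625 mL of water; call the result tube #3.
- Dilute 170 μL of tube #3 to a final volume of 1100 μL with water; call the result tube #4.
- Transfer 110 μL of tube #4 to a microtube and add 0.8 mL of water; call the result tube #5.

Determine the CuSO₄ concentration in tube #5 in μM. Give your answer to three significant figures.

0.0902 μM

Step 1: 0.65 mL brought to 42.9 mL → factor 42.9/0.65 = 66
Step 2: 1.45 mL brought to 36.4 mL → factor 36.4/1.45 = 25.103
Step 3: 0.75 mL + 8.625 mL = 9.375 mL total → factor 9.375/0.75 = 12.5
Step 4: 170 μL brought to 1100 μL → factor 1100/170 = 6.4706
Step 5: 110 μL + 0.8 mL = 910 μL total → factor 910/110 = 8.2727
Overall dilution factor = 66 × 25.103 × 12.5 × 6.4706 × 8.2727 = 1.1086 × 10^6
Final = 0.100 M / 1.1086 × 10^6 = 9.020 × 10^-8 M = 0.0902 μM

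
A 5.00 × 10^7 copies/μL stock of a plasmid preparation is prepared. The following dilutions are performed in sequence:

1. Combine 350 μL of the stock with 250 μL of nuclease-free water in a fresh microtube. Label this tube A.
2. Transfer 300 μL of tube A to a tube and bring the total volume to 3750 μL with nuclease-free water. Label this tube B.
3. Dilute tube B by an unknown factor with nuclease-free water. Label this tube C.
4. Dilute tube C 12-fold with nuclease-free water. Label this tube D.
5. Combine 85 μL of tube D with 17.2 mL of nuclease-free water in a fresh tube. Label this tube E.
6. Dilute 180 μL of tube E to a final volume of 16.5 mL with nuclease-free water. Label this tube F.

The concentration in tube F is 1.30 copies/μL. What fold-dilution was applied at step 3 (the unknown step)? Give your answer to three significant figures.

Step 1: 350 μL + 250 μL = 600 μL total → factor 600/350 = 1.7143
Step 2: 300 μL brought to 3750 μL → factor 3750/300 = 12.5
Step 3: unknown factor x
Step 4: 12-fold → factor 12
Step 5: 85 μL + 17.2 mL = 17285 μL total → factor 17285/85 = 203.35
Step 6: 180 μL brought to 16.5 mL → factor 16500/180 = 91.667
Product of known-step factors = 4.7933 × 10^6
Overall factor = 5.00 × 10^7 copies/μL / (1.30 copies/μL) = 3.8462 × 10^7
x = 3.8462 × 10^7 / 4.7933 × 10^6 = 8.02

8.02-fold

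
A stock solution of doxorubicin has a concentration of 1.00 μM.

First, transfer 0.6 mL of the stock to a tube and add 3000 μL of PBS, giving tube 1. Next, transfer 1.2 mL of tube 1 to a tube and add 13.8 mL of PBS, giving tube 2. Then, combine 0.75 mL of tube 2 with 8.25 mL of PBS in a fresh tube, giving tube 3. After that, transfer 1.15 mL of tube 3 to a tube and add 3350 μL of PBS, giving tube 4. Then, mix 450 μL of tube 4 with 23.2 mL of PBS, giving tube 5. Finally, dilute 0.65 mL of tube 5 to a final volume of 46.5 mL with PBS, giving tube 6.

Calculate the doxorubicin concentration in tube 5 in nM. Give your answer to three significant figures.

Step 1: 0.6 mL + 3000 μL = 3.6 mL total → factor 3.6/0.6 = 6
Step 2: 1.2 mL + 13.8 mL = 15 mL total → factor 15/1.2 = 12.5
Step 3: 0.75 mL + 8.25 mL = 9 mL total → factor 9/0.75 = 12
Step 4: 1.15 mL + 3350 μL = 4.5 mL total → factor 4.5/1.15 = 3.913
Step 5: 450 μL + 23.2 mL = 23650 μL total → factor 23650/450 = 52.556
Dilution factor through tube 5 = 6 × 12.5 × 12 × 3.913 × 52.556 = 1.8509 × 10^5
[tube 5] = 1.00 μM / 1.8509 × 10^5 = 5.403 × 10^-6 μM = 0.00540 nM

0.00540 nM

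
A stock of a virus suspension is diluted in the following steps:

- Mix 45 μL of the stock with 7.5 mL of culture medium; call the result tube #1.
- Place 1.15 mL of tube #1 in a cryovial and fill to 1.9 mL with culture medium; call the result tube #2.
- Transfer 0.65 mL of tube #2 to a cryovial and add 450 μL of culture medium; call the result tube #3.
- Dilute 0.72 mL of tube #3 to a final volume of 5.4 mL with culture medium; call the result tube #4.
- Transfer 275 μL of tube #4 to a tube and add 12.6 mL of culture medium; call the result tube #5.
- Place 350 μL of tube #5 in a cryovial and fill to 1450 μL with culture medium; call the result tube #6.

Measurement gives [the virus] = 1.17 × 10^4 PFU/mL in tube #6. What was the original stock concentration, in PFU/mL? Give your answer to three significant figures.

7.98 × 10^9 PFU/mL

Step 1: 45 μL + 7.5 mL = 7545 μL total → factor 7545/45 = 167.67
Step 2: 1.15 mL brought to 1.9 mL → factor 1.9/1.15 = 1.6522
Step 3: 0.65 mL + 450 μL = 1.1 mL total → factor 1.1/0.65 = 1.6923
Step 4: 0.72 mL brought to 5.4 mL → factor 5.4/0.72 = 7.5
Step 5: 275 μL + 12.6 mL = 12875 μL total → factor 12875/275 = 46.818
Step 6: 350 μL brought to 1450 μL → factor 1450/350 = 4.1429
Overall dilution factor = 167.67 × 1.6522 × 1.6923 × 7.5 × 46.818 × 4.1429 = 6.8196 × 10^5
Stock = 1.17 × 10^4 PFU/mL × 6.8196 × 10^5 = 7.98 × 10^9 PFU/mL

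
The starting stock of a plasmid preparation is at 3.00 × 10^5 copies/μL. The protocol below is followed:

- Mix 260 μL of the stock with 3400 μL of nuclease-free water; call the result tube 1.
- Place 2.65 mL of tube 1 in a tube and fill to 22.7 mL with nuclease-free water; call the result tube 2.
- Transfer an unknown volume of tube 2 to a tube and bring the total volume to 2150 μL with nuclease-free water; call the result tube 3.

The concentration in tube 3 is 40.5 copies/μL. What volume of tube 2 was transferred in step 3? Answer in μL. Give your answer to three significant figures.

35.0 μL

Step 1: 260 μL + 3400 μL = 3660 μL total → factor 3660/260 = 14.077
Step 2: 2.65 mL brought to 22.7 mL → factor 22.7/2.65 = 8.566
Step 3: v brought to 2150 μL → factor = 2150 μL/v
Product of known-step factors = 120.58
Overall factor = 3.00 × 10^5 copies/μL / (40.5 copies/μL) = 7407.4
Step-3 factor = 7407.4 / 120.58 = 61.43
v = 2150 μL / 61.43 = 35.0 μL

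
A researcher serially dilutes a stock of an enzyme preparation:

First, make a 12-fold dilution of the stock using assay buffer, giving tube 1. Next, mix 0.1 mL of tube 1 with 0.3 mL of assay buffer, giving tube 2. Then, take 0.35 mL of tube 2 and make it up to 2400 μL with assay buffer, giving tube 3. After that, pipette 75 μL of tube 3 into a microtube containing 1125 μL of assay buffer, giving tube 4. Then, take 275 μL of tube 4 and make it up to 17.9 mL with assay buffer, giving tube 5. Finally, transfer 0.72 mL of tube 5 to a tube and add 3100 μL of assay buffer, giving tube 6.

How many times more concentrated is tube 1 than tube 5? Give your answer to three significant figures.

2.86 × 10^4

Step 1: 12-fold → factor 12
Step 2: 0.1 mL + 0.3 mL = 0.4 mL total → factor 0.4/0.1 = 4
Step 3: 0.35 mL brought to 2400 μL → factor 2.4/0.35 = 6.8571
Step 4: 75 μL + 1125 μL = 1200 μL total → factor 1200/75 = 16
Step 5: 275 μL brought to 17.9 mL → factor 17900/275 = 65.091
Dilution factor to tube 1 = 12; to tube 5 = 3.4279 × 10^5
[tube 1]/[tube 5] = (factor to tube 5)/(factor to tube 1) = 3.4279 × 10^5/12 = 2.86 × 10^4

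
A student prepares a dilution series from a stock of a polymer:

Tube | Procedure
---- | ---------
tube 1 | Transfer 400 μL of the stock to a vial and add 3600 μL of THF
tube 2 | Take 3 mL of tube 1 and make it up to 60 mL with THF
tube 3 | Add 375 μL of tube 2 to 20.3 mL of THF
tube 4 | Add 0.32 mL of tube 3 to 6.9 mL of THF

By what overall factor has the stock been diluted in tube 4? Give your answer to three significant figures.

2.49 × 10^5

Step 1: 400 μL + 3600 μL = 4000 μL total → factor 4000/400 = 10
Step 2: 3 mL brought to 60 mL → factor 60/3 = 20
Step 3: 375 μL + 20.3 mL = 20675 μL total → factor 20675/375 = 55.133
Step 4: 0.32 mL + 6.9 mL = 7.22 mL total → factor 7.22/0.32 = 22.562
Overall dilution factor = 10 × 20 × 55.133 × 22.562 = 2.4879 × 10^5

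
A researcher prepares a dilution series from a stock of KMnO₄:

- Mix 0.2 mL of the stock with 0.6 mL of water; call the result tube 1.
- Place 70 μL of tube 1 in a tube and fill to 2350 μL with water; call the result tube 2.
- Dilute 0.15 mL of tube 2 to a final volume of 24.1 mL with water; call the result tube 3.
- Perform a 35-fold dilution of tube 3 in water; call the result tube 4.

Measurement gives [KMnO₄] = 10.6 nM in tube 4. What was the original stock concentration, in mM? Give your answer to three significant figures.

Step 1: 0.2 mL + 0.6 mL = 0.8 mL total → factor 0.8/0.2 = 4
Step 2: 70 μL brought to 2350 μL → factor 2350/70 = 33.571
Step 3: 0.15 mL brought to 24.1 mL → factor 24.1/0.15 = 160.67
Step 4: 35-fold → factor 35
Overall dilution factor = 4 × 33.571 × 160.67 × 35 = 7.5513 × 10^5
Stock = 10.6 nM × 7.5513 × 10^5 = 8.004 × 10^6 nM = 8.00 mM

8.00 mM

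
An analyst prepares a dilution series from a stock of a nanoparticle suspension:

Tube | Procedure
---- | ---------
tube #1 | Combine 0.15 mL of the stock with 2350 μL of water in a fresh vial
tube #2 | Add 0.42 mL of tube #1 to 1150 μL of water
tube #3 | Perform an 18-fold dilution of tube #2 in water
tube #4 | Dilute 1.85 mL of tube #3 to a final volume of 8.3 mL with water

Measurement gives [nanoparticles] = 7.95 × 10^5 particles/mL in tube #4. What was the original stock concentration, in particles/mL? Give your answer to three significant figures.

4.00 × 10^9 particles/mL

Step 1: 0.15 mL + 2350 μL = 2.5 mL total → factor 2.5/0.15 = 16.667
Step 2: 0.42 mL + 1150 μL = 1.57 mL total → factor 1.57/0.42 = 3.7381
Step 3: 18-fold → factor 18
Step 4: 1.85 mL brought to 8.3 mL → factor 8.3/1.85 = 4.4865
Overall dilution factor = 16.667 × 3.7381 × 18 × 4.4865 = 5031.3
Stock = 7.95 × 10^5 particles/mL × 5031.3 = 4.00 × 10^9 particles/mL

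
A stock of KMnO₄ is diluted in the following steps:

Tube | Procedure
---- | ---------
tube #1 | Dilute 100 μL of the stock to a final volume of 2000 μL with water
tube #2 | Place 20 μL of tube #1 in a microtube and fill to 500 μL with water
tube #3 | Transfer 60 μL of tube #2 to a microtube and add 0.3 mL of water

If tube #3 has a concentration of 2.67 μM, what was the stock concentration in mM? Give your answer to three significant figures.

Step 1: 100 μL brought to 2000 μL → factor 2000/100 = 20
Step 2: 20 μL brought to 500 μL → factor 500/20 = 25
Step 3: 60 μL + 0.3 mL = 360 μL total → factor 360/60 = 6
Overall dilution factor = 20 × 25 × 6 = 3000
Stock = 2.67 μM × 3000 = 8010 μM = 8.01 mM

8.01 mM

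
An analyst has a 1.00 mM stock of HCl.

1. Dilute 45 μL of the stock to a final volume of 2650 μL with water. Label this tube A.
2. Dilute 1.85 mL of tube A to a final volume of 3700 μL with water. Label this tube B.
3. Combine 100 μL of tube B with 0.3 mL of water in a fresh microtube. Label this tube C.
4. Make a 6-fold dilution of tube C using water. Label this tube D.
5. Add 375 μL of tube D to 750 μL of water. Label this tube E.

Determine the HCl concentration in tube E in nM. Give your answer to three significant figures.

Step 1: 45 μL brought to 2650 μL → factor 2650/45 = 58.889
Step 2: 1.85 mL brought to 3700 μL → factor 3.7/1.85 = 2
Step 3: 100 μL + 0.3 mL = 400 μL total → factor 400/100 = 4
Step 4: 6-fold → factor 6
Step 5: 375 μL + 750 μL = 1125 μL total → factor 1125/375 = 3
Overall dilution factor = 58.889 × 2 × 4 × 6 × 3 = 8480
Final = 1.00 mM / 8480 = 0.0001179 mM = 118 nM

118 nM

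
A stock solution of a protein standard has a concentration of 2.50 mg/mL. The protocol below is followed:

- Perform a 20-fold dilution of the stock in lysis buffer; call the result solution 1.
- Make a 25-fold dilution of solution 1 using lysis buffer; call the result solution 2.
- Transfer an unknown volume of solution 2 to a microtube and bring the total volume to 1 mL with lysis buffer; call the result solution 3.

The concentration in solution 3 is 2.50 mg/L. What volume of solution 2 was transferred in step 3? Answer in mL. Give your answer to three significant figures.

Step 1: 20-fold → factor 20
Step 2: 25-fold → factor 25
Step 3: v brought to 1 mL → factor = 1 mL/v
Product of known-step factors = 500
Overall factor = 2.50 mg/mL / (2.50 mg/L) = 1000
Step-3 factor = 1000 / 500 = 2
v = 1 mL / 2 = 0.500 mL

0.500 mL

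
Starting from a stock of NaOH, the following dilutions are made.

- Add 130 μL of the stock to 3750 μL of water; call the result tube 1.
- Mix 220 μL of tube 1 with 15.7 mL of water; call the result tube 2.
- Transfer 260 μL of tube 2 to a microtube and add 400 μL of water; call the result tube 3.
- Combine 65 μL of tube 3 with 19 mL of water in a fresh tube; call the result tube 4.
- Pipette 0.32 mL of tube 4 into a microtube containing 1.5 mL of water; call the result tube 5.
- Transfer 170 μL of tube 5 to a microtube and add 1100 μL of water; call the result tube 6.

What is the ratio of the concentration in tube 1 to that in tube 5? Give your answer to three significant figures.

3.06 × 10^5

Step 1: 130 μL + 3750 μL = 3880 μL total → factor 3880/130 = 29.846
Step 2: 220 μL + 15.7 mL = 15920 μL total → factor 15920/220 = 72.364
Step 3: 260 μL + 400 μL = 660 μL total → factor 660/260 = 2.5385
Step 4: 65 μL + 19 mL = 19065 μL total → factor 19065/65 = 293.31
Step 5: 0.32 mL + 1.5 mL = 1.82 mL total → factor 1.82/0.32 = 5.6875
Dilution factor to tube 1 = 29.846; to tube 5 = 9.1459 × 10^6
[tube 1]/[tube 5] = (factor to tube 5)/(factor to tube 1) = 9.1459 × 10^6/29.846 = 3.06 × 10^5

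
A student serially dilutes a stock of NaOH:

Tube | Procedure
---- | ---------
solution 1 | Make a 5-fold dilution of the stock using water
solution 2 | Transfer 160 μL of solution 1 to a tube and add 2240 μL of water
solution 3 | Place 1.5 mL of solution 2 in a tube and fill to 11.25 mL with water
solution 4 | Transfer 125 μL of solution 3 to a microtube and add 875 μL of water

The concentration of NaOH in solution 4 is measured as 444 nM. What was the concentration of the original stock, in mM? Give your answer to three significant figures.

2.00 mM

Step 1: 5-fold → factor 5
Step 2: 160 μL + 2240 μL = 2400 μL total → factor 2400/160 = 15
Step 3: 1.5 mL brought to 11.25 mL → factor 11.25/1.5 = 7.5
Step 4: 125 μL + 875 μL = 1000 μL total → factor 1000/125 = 8
Overall dilution factor = 5 × 15 × 7.5 × 8 = 4500
Stock = 444 nM × 4500 = 1.998 × 10^6 nM = 2.00 mM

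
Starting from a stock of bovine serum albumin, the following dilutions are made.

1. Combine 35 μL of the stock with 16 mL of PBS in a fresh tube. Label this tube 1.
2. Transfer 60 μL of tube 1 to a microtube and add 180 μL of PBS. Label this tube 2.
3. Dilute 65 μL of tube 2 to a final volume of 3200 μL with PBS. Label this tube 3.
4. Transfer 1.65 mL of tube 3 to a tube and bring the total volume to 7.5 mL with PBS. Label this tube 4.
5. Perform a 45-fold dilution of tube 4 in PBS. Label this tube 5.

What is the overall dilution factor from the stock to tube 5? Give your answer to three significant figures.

Step 1: 35 μL + 16 mL = 16035 μL total → factor 16035/35 = 458.14
Step 2: 60 μL + 180 μL = 240 μL total → factor 240/60 = 4
Step 3: 65 μL brought to 3200 μL → factor 3200/65 = 49.231
Step 4: 1.65 mL brought to 7.5 mL → factor 7.5/1.65 = 4.5455
Step 5: 45-fold → factor 45
Overall dilution factor = 458.14 × 4 × 49.231 × 4.5455 × 45 = 1.8454 × 10^7

1.85 × 10^7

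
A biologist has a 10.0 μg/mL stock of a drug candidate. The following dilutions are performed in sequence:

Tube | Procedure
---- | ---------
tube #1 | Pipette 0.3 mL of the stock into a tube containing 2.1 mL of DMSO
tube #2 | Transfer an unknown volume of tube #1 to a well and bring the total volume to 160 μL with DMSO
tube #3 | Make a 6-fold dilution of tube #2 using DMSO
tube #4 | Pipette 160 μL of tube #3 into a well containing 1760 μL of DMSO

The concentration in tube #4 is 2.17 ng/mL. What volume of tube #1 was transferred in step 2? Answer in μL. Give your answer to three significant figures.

Step 1: 0.3 mL + 2.1 mL = 2.4 mL total → factor 2.4/0.3 = 8
Step 2: v brought to 160 μL → factor = 160 μL/v
Step 3: 6-fold → factor 6
Step 4: 160 μL + 1760 μL = 1920 μL total → factor 1920/160 = 12
Product of known-step factors = 576
Overall factor = 10.0 μg/mL / (2.17 ng/mL) = 4608.3
Step-2 factor = 4608.3 / 576 = 8.0005
v = 160 μL / 8.0005 = 20.0 μL

20.0 μL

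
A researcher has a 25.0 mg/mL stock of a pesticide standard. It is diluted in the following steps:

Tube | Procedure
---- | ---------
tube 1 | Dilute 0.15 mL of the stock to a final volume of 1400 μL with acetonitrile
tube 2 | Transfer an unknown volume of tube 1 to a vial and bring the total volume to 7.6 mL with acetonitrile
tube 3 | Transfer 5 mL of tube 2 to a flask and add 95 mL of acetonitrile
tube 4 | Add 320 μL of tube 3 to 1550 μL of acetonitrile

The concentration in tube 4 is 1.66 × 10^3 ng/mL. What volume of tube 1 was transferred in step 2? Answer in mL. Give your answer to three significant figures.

0.550 mL

Step 1: 0.15 mL brought to 1400 μL → factor 1.4/0.15 = 9.3333
Step 2: v brought to 7.6 mL → factor = 7.6 mL/v
Step 3: 5 mL + 95 mL = 100 mL total → factor 100/5 = 20
Step 4: 320 μL + 1550 μL = 1870 μL total → factor 1870/320 = 5.8438
Product of known-step factors = 1090.8
Overall factor = 25.0 mg/mL / (1.66 × 10^3 ng/mL) = 15060
Step-2 factor = 15060 / 1090.8 = 13.806
v = 7.6 mL / 13.806 = 0.550 mL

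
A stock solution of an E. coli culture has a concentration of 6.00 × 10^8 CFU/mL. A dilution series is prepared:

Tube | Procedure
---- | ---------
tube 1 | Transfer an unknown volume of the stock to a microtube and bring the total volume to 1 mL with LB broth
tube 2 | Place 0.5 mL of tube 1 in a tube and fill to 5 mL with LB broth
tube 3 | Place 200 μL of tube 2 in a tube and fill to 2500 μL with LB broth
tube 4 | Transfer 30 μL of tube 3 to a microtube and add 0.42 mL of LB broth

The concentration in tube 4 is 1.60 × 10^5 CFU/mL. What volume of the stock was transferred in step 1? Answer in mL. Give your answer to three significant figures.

0.500 mL

Step 1: v brought to 1 mL → factor = 1 mL/v
Step 2: 0.5 mL brought to 5 mL → factor 5/0.5 = 10
Step 3: 200 μL brought to 2500 μL → factor 2500/200 = 12.5
Step 4: 30 μL + 0.42 mL = 450 μL total → factor 450/30 = 15
Product of known-step factors = 1875
Overall factor = 6.00 × 10^8 CFU/mL / (1.60 × 10^5 CFU/mL) = 3750
Step-1 factor = 3750 / 1875 = 2
v = 1 mL / 2 = 0.500 mL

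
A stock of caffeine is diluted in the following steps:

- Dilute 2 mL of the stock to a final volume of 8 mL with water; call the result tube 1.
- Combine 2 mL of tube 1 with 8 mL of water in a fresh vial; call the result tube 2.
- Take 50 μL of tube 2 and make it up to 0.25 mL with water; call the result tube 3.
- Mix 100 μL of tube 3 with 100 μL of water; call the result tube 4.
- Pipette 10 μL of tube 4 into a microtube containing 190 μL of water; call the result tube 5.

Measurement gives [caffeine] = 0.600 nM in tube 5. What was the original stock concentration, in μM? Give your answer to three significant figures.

Step 1: 2 mL brought to 8 mL → factor 8/2 = 4
Step 2: 2 mL + 8 mL = 10 mL total → factor 10/2 = 5
Step 3: 50 μL brought to 0.25 mL → factor 250/50 = 5
Step 4: 100 μL + 100 μL = 200 μL total → factor 200/100 = 2
Step 5: 10 μL + 190 μL = 200 μL total → factor 200/10 = 20
Overall dilution factor = 4 × 5 × 5 × 2 × 20 = 4000
Stock = 0.600 nM × 4000 = 2400 nM = 2.40 μM

2.40 μM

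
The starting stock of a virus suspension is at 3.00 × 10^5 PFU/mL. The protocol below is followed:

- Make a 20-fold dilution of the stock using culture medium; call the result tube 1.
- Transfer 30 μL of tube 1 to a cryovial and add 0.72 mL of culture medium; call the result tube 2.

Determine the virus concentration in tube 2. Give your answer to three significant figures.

Step 1: 20-fold → factor 20
Step 2: 30 μL + 0.72 mL = 750 μL total → factor 750/30 = 25
Overall dilution factor = 20 × 25 = 500
Final = 3.00 × 10^5 PFU/mL / 500 = 600 PFU/mL

600 PFU/mL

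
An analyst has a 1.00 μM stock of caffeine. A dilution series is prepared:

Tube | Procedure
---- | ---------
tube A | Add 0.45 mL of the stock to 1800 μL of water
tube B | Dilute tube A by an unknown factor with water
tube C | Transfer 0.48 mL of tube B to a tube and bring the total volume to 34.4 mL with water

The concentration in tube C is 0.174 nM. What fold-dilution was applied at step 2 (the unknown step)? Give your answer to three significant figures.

Step 1: 0.45 mL + 1800 μL = 2.25 mL total → factor 2.25/0.45 = 5
Step 2: unknown factor x
Step 3: 0.48 mL brought to 34.4 mL → factor 34.4/0.48 = 71.667
Product of known-step factors = 358.33
Overall factor = 1.00 μM / (0.174 nM) = 5747.1
x = 5747.1 / 358.33 = 16.0

16.0-fold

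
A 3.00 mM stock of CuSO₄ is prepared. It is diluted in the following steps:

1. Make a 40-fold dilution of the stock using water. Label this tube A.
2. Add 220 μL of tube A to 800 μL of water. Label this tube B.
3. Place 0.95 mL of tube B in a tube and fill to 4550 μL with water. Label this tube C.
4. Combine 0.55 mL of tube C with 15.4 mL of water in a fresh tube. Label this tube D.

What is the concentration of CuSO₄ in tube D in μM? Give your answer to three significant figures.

Step 1: 40-fold → factor 40
Step 2: 220 μL + 800 μL = 1020 μL total → factor 1020/220 = 4.6364
Step 3: 0.95 mL brought to 4550 μL → factor 4.55/0.95 = 4.7895
Step 4: 0.55 mL + 15.4 mL = 15.95 mL total → factor 15.95/0.55 = 29
Overall dilution factor = 40 × 4.6364 × 4.7895 × 29 = 25759
Final = 3.00 mM / 25759 = 0.0001165 mM = 0.116 μM

0.116 μM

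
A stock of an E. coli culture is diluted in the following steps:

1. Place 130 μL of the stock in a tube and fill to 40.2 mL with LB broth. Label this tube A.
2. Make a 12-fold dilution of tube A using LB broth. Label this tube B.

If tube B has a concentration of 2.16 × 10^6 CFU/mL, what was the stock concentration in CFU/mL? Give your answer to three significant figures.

8.02 × 10^9 CFU/mL

Step 1: 130 μL brought to 40.2 mL → factor 40200/130 = 309.23
Step 2: 12-fold → factor 12
Overall dilution factor = 309.23 × 12 = 3710.8
Stock = 2.16 × 10^6 CFU/mL × 3710.8 = 8.02 × 10^9 CFU/mL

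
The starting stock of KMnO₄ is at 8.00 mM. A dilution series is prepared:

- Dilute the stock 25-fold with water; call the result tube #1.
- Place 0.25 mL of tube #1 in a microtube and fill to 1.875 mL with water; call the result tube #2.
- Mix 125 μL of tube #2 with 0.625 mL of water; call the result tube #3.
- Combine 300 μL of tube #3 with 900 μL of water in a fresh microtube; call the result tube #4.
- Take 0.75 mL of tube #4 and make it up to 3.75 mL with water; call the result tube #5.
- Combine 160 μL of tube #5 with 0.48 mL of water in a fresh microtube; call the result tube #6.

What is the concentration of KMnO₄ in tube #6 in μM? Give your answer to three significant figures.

0.0889 μM

Step 1: 25-fold → factor 25
Step 2: 0.25 mL brought to 1.875 mL → factor 1.875/0.25 = 7.5
Step 3: 125 μL + 0.625 mL = 750 μL total → factor 750/125 = 6
Step 4: 300 μL + 900 μL = 1200 μL total → factor 1200/300 = 4
Step 5: 0.75 mL brought to 3.75 mL → factor 3.75/0.75 = 5
Step 6: 160 μL + 0.48 mL = 640 μL total → factor 640/160 = 4
Overall dilution factor = 25 × 7.5 × 6 × 4 × 5 × 4 = 90000
Final = 8.00 mM / 90000 = 8.889 × 10^-5 mM = 0.0889 μM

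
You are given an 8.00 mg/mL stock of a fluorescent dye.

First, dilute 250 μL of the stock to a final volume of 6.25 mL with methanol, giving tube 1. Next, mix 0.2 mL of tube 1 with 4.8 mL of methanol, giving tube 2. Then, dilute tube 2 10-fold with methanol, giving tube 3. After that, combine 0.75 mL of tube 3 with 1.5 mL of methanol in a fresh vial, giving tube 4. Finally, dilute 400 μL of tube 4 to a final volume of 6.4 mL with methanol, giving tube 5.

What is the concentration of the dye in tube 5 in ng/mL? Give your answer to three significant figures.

26.7 ng/mL

Step 1: 250 μL brought to 6.25 mL → factor 6250/250 = 25
Step 2: 0.2 mL + 4.8 mL = 5 mL total → factor 5/0.2 = 25
Step 3: 10-fold → factor 10
Step 4: 0.75 mL + 1.5 mL = 2.25 mL total → factor 2.25/0.75 = 3
Step 5: 400 μL brought to 6.4 mL → factor 6400/400 = 16
Overall dilution factor = 25 × 25 × 10 × 3 × 16 = 3 × 10^5
Final = 8.00 mg/mL / 3 × 10^5 = 2.667 × 10^-5 mg/mL = 26.7 ng/mL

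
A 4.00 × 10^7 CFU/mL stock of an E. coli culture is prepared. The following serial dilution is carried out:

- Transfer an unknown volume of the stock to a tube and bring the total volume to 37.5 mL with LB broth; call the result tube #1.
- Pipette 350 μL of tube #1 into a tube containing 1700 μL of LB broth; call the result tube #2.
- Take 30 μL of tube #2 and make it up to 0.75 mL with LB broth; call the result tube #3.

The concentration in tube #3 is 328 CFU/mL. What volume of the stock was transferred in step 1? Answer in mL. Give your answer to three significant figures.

0.0450 mL

Step 1: v brought to 37.5 mL → factor = 37.5 mL/v
Step 2: 350 μL + 1700 μL = 2050 μL total → factor 2050/350 = 5.8571
Step 3: 30 μL brought to 0.75 mL → factor 750/30 = 25
Product of known-step factors = 146.43
Overall factor = 4.00 × 10^7 CFU/mL / (328 CFU/mL) = 1.2195 × 10^5
Step-1 factor = 1.2195 × 10^5 / 146.43 = 832.84
v = 37.5 mL / 832.84 = 0.0450 mL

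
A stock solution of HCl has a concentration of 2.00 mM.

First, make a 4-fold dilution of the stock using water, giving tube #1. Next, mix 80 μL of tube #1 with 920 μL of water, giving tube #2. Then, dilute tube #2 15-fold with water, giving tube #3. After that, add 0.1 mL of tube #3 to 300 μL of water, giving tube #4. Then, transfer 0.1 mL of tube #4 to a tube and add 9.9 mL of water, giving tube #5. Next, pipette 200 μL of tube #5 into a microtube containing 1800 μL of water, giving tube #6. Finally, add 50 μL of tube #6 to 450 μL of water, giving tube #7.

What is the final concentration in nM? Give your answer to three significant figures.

0.0667 nM

Step 1: 4-fold → factor 4
Step 2: 80 μL + 920 μL = 1000 μL total → factor 1000/80 = 12.5
Step 3: 15-fold → factor 15
Step 4: 0.1 mL + 300 μL = 0.4 mL total → factor 0.4/0.1 = 4
Step 5: 0.1 mL + 9.9 mL = 10 mL total → factor 10/0.1 = 100
Step 6: 200 μL + 1800 μL = 2000 μL total → factor 2000/200 = 10
Step 7: 50 μL + 450 μL = 500 μL total → factor 500/50 = 10
Overall dilution factor = 4 × 12.5 × 15 × 4 × 100 × 10 × 10 = 3 × 10^7
Final = 2.00 mM / 3 × 10^7 = 6.667 × 10^-8 mM = 0.0667 nM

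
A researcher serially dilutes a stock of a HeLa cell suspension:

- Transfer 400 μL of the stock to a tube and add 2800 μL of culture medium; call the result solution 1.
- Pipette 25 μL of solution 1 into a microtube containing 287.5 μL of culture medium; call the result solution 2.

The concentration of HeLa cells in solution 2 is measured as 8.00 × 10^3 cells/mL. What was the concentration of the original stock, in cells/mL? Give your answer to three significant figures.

8.00 × 10^5 cells/mL

Step 1: 400 μL + 2800 μL = 3200 μL total → factor 3200/400 = 8
Step 2: 25 μL + 287.5 μL = 312.5 μL total → factor 312.5/25 = 12.5
Overall dilution factor = 8 × 12.5 = 100
Stock = 8.00 × 10^3 cells/mL × 100 = 8.00 × 10^5 cells/mL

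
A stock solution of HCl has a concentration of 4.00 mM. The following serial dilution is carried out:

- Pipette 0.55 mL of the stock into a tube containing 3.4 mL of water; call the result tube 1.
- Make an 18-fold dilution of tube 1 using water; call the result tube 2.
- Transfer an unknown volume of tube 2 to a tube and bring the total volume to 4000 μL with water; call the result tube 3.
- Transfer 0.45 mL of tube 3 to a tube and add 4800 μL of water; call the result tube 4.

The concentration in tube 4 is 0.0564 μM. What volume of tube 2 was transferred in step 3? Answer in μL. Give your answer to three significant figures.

Step 1: 0.55 mL + 3.4 mL = 3.95 mL total → factor 3.95/0.55 = 7.1818
Step 2: 18-fold → factor 18
Step 3: v brought to 4000 μL → factor = 4000 μL/v
Step 4: 0.45 mL + 4800 μL = 5.25 mL total → factor 5.25/0.45 = 11.667
Product of known-step factors = 1508.2
Overall factor = 4.00 mM / (0.0564 μM) = 70922
Step-3 factor = 70922 / 1508.2 = 47.025
v = 4000 μL / 47.025 = 85.1 μL

85.1 μL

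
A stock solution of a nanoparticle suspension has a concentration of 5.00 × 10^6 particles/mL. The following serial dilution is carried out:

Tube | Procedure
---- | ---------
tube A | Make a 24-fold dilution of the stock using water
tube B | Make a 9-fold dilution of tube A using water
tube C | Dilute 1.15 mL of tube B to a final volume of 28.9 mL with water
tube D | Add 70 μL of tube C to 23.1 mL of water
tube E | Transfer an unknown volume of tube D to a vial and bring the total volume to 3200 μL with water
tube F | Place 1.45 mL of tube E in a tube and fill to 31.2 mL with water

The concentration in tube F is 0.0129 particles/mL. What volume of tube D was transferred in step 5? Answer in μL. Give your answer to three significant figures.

319 μL

Step 1: 24-fold → factor 24
Step 2: 9-fold → factor 9
Step 3: 1.15 mL brought to 28.9 mL → factor 28.9/1.15 = 25.13
Step 4: 70 μL + 23.1 mL = 23170 μL total → factor 23170/70 = 331
Step 5: v brought to 3200 μL → factor = 3200 μL/v
Step 6: 1.45 mL brought to 31.2 mL → factor 31.2/1.45 = 21.517
Product of known-step factors = 3.8661 × 10^7
Overall factor = 5.00 × 10^6 particles/mL / (0.0129 particles/mL) = 3.876 × 10^8
Step-5 factor = 3.876 × 10^8 / 3.8661 × 10^7 = 10.026
v = 3200 μL / 10.026 = 319 μL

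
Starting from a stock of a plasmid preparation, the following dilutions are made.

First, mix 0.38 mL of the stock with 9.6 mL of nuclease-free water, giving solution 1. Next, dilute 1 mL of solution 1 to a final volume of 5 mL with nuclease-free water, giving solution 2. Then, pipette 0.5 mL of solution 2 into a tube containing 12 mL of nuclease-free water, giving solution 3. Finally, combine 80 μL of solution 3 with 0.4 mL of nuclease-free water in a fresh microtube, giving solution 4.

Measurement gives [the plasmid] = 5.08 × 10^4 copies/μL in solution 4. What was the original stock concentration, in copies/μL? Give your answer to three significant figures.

1.00 × 10^9 copies/μL

Step 1: 0.38 mL + 9.6 mL = 9.98 mL total → factor 9.98/0.38 = 26.263
Step 2: 1 mL brought to 5 mL → factor 5/1 = 5
Step 3: 0.5 mL + 12 mL = 12.5 mL total → factor 12.5/0.5 = 25
Step 4: 80 μL + 0.4 mL = 480 μL total → factor 480/80 = 6
Overall dilution factor = 26.263 × 5 × 25 × 6 = 19697
Stock = 5.08 × 10^4 copies/μL × 19697 = 1.00 × 10^9 copies/μL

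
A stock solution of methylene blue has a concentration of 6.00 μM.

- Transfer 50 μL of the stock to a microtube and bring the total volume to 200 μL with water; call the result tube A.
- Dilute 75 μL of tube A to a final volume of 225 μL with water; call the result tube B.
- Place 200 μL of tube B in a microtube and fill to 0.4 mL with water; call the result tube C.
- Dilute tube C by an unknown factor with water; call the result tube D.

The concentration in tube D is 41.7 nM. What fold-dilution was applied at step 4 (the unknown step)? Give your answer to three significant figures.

Step 1: 50 μL brought to 200 μL → factor 200/50 = 4
Step 2: 75 μL brought to 225 μL → factor 225/75 = 3
Step 3: 200 μL brought to 0.4 mL → factor 400/200 = 2
Step 4: unknown factor x
Product of known-step factors = 24
Overall factor = 6.00 μM / (41.7 nM) = 143.88
x = 143.88 / 24 = 6.00

6.00-fold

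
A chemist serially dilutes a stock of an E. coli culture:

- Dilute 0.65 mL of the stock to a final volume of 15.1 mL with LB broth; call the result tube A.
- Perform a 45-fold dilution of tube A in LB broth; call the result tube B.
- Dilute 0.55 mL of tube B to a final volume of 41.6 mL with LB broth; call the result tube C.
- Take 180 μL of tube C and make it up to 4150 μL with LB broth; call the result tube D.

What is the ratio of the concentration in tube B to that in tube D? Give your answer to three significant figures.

1.74 × 10^3

Step 1: 0.65 mL brought to 15.1 mL → factor 15.1/0.65 = 23.231
Step 2: 45-fold → factor 45
Step 3: 0.55 mL brought to 41.6 mL → factor 41.6/0.55 = 75.636
Step 4: 180 μL brought to 4150 μL → factor 4150/180 = 23.056
Dilution factor to tube B = 1045.4; to tube D = 1.823 × 10^6
[tube B]/[tube D] = (factor to tube D)/(factor to tube B) = 1.823 × 10^6/1045.4 = 1.74 × 10^3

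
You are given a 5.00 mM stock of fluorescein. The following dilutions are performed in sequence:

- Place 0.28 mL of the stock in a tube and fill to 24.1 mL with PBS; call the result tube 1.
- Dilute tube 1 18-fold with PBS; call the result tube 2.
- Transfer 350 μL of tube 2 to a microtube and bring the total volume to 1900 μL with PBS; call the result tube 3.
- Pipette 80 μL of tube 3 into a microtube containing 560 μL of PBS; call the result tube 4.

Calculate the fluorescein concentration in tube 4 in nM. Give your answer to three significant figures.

74.3 nM

Step 1: 0.28 mL brought to 24.1 mL → factor 24.1/0.28 = 86.071
Step 2: 18-fold → factor 18
Step 3: 350 μL brought to 1900 μL → factor 1900/350 = 5.4286
Step 4: 80 μL + 560 μL = 640 μL total → factor 640/80 = 8
Dilution factor through tube 4 = 86.071 × 18 × 5.4286 × 8 = 67283
[tube 4] = 5.00 mM / 67283 = 7.431 × 10^-5 mM = 74.3 nM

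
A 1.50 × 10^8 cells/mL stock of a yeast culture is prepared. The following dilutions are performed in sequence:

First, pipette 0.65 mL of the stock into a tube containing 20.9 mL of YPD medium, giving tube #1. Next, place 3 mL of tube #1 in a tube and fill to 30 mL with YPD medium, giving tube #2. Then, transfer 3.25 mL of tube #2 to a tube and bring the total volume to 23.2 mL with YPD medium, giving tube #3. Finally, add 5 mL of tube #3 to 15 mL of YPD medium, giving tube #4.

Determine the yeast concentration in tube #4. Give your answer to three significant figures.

Step 1: 0.65 mL + 20.9 mL = 21.55 mL total → factor 21.55/0.65 = 33.154
Step 2: 3 mL brought to 30 mL → factor 30/3 = 10
Step 3: 3.25 mL brought to 23.2 mL → factor 23.2/3.25 = 7.1385
Step 4: 5 mL + 15 mL = 20 mL total → factor 20/5 = 4
Overall dilution factor = 33.154 × 10 × 7.1385 × 4 = 9466.7
Final = 1.50 × 10^8 cells/mL / 9466.7 = 1.58 × 10^4 cells/mL

1.58 × 10^4 cells/mL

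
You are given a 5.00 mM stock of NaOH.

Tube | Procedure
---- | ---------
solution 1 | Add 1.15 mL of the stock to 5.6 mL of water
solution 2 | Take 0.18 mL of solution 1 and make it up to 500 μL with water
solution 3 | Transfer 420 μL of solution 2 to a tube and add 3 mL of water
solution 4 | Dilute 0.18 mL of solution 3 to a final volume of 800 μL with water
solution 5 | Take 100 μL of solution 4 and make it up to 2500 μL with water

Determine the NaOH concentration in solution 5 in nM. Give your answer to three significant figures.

339 nM

Step 1: 1.15 mL + 5.6 mL = 6.75 mL total → factor 6.75/1.15 = 5.8696
Step 2: 0.18 mL brought to 500 μL → factor 0.5/0.18 = 2.7778
Step 3: 420 μL + 3 mL = 3420 μL total → factor 3420/420 = 8.1429
Step 4: 0.18 mL brought to 800 μL → factor 0.8/0.18 = 4.4444
Step 5: 100 μL brought to 2500 μL → factor 2500/100 = 25
Overall dilution factor = 5.8696 × 2.7778 × 8.1429 × 4.4444 × 25 = 14752
Final = 5.00 mM / 14752 = 0.0003389 mM = 339 nM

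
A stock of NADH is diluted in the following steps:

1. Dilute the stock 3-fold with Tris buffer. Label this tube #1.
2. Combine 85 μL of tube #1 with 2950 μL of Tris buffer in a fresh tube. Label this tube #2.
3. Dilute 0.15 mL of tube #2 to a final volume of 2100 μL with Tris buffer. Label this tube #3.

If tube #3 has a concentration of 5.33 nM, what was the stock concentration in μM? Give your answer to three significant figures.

7.99 μM

Step 1: 3-fold → factor 3
Step 2: 85 μL + 2950 μL = 3035 μL total → factor 3035/85 = 35.706
Step 3: 0.15 mL brought to 2100 μL → factor 2.1/0.15 = 14
Overall dilution factor = 3 × 35.706 × 14 = 1499.6
Stock = 5.33 nM × 1499.6 = 7993 nM = 7.99 μM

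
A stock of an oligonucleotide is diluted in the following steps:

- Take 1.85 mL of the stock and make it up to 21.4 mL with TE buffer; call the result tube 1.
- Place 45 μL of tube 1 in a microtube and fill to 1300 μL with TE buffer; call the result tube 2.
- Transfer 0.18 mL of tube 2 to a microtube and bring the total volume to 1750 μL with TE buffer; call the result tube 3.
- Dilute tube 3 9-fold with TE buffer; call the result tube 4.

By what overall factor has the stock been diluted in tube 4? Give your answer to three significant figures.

Step 1: 1.85 mL brought to 21.4 mL → factor 21.4/1.85 = 11.568
Step 2: 45 μL brought to 1300 μL → factor 1300/45 = 28.889
Step 3: 0.18 mL brought to 1750 μL → factor 1.75/0.18 = 9.7222
Step 4: 9-fold → factor 9
Overall dilution factor = 11.568 × 28.889 × 9.7222 × 9 = 29240

2.92 × 10^4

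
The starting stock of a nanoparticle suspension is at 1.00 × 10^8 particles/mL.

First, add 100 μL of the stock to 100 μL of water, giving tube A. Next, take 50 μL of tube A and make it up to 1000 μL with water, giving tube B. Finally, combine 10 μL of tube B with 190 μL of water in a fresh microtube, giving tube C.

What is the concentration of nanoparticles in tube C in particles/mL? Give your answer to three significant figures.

1.25 × 10^5 particles/mL

Step 1: 100 μL + 100 μL = 200 μL total → factor 200/100 = 2
Step 2: 50 μL brought to 1000 μL → factor 1000/50 = 20
Step 3: 10 μL + 190 μL = 200 μL total → factor 200/10 = 20
Overall dilution factor = 2 × 20 × 20 = 800
Final = 1.00 × 10^8 particles/mL / 800 = 1.25 × 10^5 particles/mL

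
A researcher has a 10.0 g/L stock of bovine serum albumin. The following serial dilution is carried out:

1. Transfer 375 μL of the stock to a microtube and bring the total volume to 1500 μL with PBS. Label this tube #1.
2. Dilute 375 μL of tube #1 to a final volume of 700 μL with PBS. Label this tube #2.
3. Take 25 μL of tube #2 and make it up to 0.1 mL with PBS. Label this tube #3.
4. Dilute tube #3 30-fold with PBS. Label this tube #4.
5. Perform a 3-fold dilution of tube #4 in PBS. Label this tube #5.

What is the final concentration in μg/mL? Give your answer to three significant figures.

3.72 μg/mL

Step 1: 375 μL brought to 1500 μL → factor 1500/375 = 4
Step 2: 375 μL brought to 700 μL → factor 700/375 = 1.8667
Step 3: 25 μL brought to 0.1 mL → factor 100/25 = 4
Step 4: 30-fold → factor 30
Step 5: 3-fold → factor 3
Overall dilution factor = 4 × 1.8667 × 4 × 30 × 3 = 2688
Final = 10.0 g/L / 2688 = 0.003720 g/L = 3.72 μg/mL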